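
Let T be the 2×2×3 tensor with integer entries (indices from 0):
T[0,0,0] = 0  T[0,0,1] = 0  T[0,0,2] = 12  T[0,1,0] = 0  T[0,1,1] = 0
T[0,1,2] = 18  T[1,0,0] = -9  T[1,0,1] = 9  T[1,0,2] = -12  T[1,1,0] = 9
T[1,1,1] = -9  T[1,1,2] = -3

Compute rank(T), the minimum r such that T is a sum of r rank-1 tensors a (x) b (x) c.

Lower bound: the mode-2 unfolding of T (rows indexed by j, columns by (i,k) = (0,0), (0,1), (0,2), (1,0), (1,1), (1,2)) is [[0, 0, 12, -9, 9, -12], [0, 0, 18, 9, -9, -3]].
There the 2×2 minor on rows j ∈ {0, 1}, columns (i,k) ∈ {(0,2), (1,0)} is det [[12, -9], [18, 9]] = 270 ≠ 0, so this unfolding has rank ≥ 2; CP rank is at least every unfolding rank, so rank(T) ≥ 2. (This is only a lower bound: in general the CP rank may exceed every unfolding rank, so we still need to exhibit 2 rank-1 terms summing to T.)
Upper bound — finding two terms. Write S_k = T[:,:,k] for the frontal slices: S₀ = [[0, 0], [-9, 9]], S₁ = [[0, 0], [9, -9]], S₂ = [[12, 18], [-12, -3]].
If T = a₁ (x) b₁ (x) c₁ + a₂ (x) b₂ (x) c₂ then each S_k = c₁[k]·a₁b₁ᵀ + c₂[k]·a₂b₂ᵀ. S₀ and S₂ are linearly independent, so a₁b₁ᵀ and a₂b₂ᵀ must span the same plane of matrices: they are the rank-1 matrices of the form x·S₀ + y·S₂.
det(x·S₀ + y·S₂) is 270·xy + 180·y² = 90·(3·x + 2·y)(y), vanishing at (x:y) = (2:-3) and (1:0).
M₁ = 2·S₀ − 3·S₂ = [[-36, -54], [18, 27]] = (-9)·[2, -1][2, 3]ᵀ and M₂ = S₀ = [[0, 0], [-9, 9]] = (-9)·[0, 1][1, -1]ᵀ, so take a₁ = [2, -1], b₁ = [2, 3], a₂ = [0, 1], b₂ = [1, -1].
Each slice is an integer combination of E₁ = a₁b₁ᵀ and E₂ = a₂b₂ᵀ: S₀ = −9·E₂, S₁ = 9·E₂, S₂ = 3·E₁ − 6·E₂; reading off coefficients, c₁ = [0, 0, 3] and c₂ = [-9, 9, -6].
Hence T = [2, -1] (x) [2, 3] (x) [0, 0, 3] + [0, 1] (x) [1, -1] (x) [-9, 9, -6], so rank(T) ≤ 2.
These bounds meet, so rank(T) = 2.

2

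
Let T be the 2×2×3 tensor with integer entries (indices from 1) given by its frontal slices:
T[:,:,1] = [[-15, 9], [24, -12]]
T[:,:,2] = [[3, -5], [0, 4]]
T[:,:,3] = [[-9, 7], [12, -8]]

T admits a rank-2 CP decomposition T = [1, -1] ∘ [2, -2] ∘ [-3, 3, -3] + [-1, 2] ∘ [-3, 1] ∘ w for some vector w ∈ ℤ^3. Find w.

Subtract the known terms from T to get the rank-1 residual R = [-1, 2] ∘ [-3, 1] ∘ w, so R[i,j,k] = a[i]·b[j]·w[k]. Pick indices with nonzero a[1]·b[1] = (-1)·(-3) = 3. Only the fibre through (1,1,·) is needed: R[1,1,:] = T[1,1,:] − Σₗ aₗ[1]bₗ[1]cₗ = [-15, 3, -9] − (1)·(2)·[-3, 3, -3] = [-9, -3, -3]. Then w[k] = R[1,1,k] / 3 for each k, giving w = [-9, -3, -3] / 3 = [-3, -1, -1].

w = [-3, -1, -1]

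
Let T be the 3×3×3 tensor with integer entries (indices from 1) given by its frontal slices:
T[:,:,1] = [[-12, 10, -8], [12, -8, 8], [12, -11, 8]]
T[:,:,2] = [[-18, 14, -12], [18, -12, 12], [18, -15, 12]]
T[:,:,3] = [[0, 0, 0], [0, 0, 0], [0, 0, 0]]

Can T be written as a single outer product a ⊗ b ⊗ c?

The mode-3 unfolding of T (rows indexed by k, columns by (i,j) = (1,1), (1,2), (1,3), (2,1), (2,2), (2,3), (3,1), (3,2), (3,3)) is [[-12, 10, -8, 12, -8, 8, 12, -11, 8], [-18, 14, -12, 18, -12, 12, 18, -15, 12], [0, 0, 0, 0, 0, 0, 0, 0, 0]].
There the 2×2 minor on rows k ∈ {1, 2}, columns (i,j) ∈ {(1,1), (1,2)} is det [[-12, 10], [-18, 14]] = 12 ≠ 0, so this unfolding has rank ≥ 2; CP rank is at least every unfolding rank, so rank(T) ≥ 2.
In particular rank(T) ≥ 2 > 1, so T is not rank-1.

No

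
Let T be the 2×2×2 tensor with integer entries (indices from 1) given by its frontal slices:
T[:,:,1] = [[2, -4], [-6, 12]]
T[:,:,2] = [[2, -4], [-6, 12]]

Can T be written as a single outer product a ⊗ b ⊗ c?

Yes

If T = a ⊗ b ⊗ c then every fibre of T is a multiple of the corresponding factor, so read the factors off the fibres through the nonzero entry T[1,1,1] = 2.
The mode-1 fibre T[:,1,1] = [2, -6] gives a = [1, -3] (primitive direction); the mode-2 fibre T[1,:,1] = [2, -4] gives b = [1, -2]; then c[k] = T[1,1,k] / (a[1]·b[1]) = [2, 2] / 1 = [2, 2].
Expanding [1, -3] ⊗ [1, -2] ⊗ [2, 2] reproduces all 8 entries of T, so T = [1, -3] ⊗ [1, -2] ⊗ [2, 2] and rank(T) ≤ 1.
Equivalently every frontal slice T[:,:,k] is c[k] times the rank-1 matrix [1, -3] ⊗ [1, -2]. So T has rank 1 (it is nonzero).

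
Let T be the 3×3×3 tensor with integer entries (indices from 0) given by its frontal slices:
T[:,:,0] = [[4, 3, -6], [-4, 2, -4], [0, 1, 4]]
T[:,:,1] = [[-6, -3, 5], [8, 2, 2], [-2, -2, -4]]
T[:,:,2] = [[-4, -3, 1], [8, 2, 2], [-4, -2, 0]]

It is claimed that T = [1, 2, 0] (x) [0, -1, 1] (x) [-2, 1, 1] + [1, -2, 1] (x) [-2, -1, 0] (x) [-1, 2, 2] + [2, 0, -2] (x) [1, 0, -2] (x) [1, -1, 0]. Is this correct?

Reconstruct entrywise from the claimed factors. For example, T[0,0,0] = 4 and Σₗ aₗ[0]bₗ[0]cₗ[0] = (1)·(0)·(-2) + (1)·(-2)·(-1) + (2)·(1)·(1) = 4; checking all 27 entries, every one matches. The claim holds.

Yes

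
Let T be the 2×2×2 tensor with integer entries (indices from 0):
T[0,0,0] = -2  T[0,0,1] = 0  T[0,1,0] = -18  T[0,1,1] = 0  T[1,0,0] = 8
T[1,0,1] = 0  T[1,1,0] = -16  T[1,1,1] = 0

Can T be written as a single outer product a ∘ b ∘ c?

No

The mode-1 unfolding of T (rows indexed by i, columns by (j,k) = (0,0), (0,1), (1,0), (1,1)) is [[-2, 0, -18, 0], [8, 0, -16, 0]].
There the 2×2 minor on rows i ∈ {0, 1}, columns (j,k) ∈ {(0,0), (1,0)} is det [[-2, -18], [8, -16]] = 176 ≠ 0, so this unfolding has rank ≥ 2; CP rank is at least every unfolding rank, so rank(T) ≥ 2.
In particular rank(T) ≥ 2 > 1, so T is not rank-1.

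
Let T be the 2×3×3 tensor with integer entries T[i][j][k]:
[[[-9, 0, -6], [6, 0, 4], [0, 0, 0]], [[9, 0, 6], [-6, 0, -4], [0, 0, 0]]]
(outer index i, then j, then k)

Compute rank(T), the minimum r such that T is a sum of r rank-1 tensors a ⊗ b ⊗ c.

Lower bound: T ≠ 0 (e.g. T[0,0,0] = -9), so rank(T) ≥ 1.
Upper bound: if T = a ⊗ b ⊗ c then every fibre of T is a multiple of the corresponding factor, so read the factors off the fibres through the nonzero entry T[0,0,0] = -9.
The mode-1 fibre T[:,0,0] = [-9, 9] gives a = [1, -1] (primitive direction); the mode-2 fibre T[0,:,0] = [-9, 6, 0] gives b = [3, -2, 0]; then c[k] = T[0,0,k] / (a[0]·b[0]) = [-9, 0, -6] / 3 = [-3, 0, -2].
Expanding [1, -1] ⊗ [3, -2, 0] ⊗ [-3, 0, -2] reproduces all 18 entries of T, so T = [1, -1] ⊗ [3, -2, 0] ⊗ [-3, 0, -2] and rank(T) ≤ 1.
These bounds meet, so rank(T) = 1.

1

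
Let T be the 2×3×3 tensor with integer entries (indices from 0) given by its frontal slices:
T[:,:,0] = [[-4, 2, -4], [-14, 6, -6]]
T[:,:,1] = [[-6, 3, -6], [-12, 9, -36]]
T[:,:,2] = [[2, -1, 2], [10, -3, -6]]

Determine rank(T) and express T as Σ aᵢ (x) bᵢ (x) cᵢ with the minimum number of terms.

Lower bound: the mode-2 unfolding of T (rows indexed by j, columns by (i,k) = (0,0), (0,1), (0,2), (1,0), (1,1), (1,2)) is [[-4, -6, 2, -14, -12, 10], [2, 3, -1, 6, 9, -3], [-4, -6, 2, -6, -36, -6]].
There the 2×2 minor on rows j ∈ {0, 1}, columns (i,k) ∈ {(0,0), (1,0)} is det [[-4, -14], [2, 6]] = 4 ≠ 0, so this unfolding has rank ≥ 2; CP rank is at least every unfolding rank, so rank(T) ≥ 2. (This is only a lower bound: in general the CP rank may exceed every unfolding rank, so we still need to exhibit 2 rank-1 terms summing to T.)
Upper bound — finding two terms. Write S_k = T[:,:,k] for the frontal slices: S₀ = [[-4, 2, -4], [-14, 6, -6]], S₁ = [[-6, 3, -6], [-12, 9, -36]], S₂ = [[2, -1, 2], [10, -3, -6]].
If T = a₁ (x) b₁ (x) c₁ + a₂ (x) b₂ (x) c₂ then each S_k = c₁[k]·a₁b₁ᵀ + c₂[k]·a₂b₂ᵀ. S₀ and S₁ are linearly independent, so a₁b₁ᵀ and a₂b₂ᵀ must span the same plane of matrices: they are the rank-1 matrices of the form x·S₀ + y·S₁.
The 2×2 minor of x·S₀ + y·S₁ on rows {0,1}, columns {0,1} is 4·x² − 6·xy − 18·y² = 2·(x − 3·y)(2·x + 3·y), vanishing at (x:y) = (3:1) and (3:-2).
M₁ = 3·S₀ + S₁ = [[-18, 9, -18], [-54, 27, -54]] = (-9)·[1, 3][2, -1, 2]ᵀ and M₂ = 3·S₀ − 2·S₁ = [[0, 0, 0], [-18, 0, 54]] = (-18)·[0, 1][1, 0, -3]ᵀ, so take a₁ = [1, 3], b₁ = [2, -1, 2], a₂ = [0, 1], b₂ = [1, 0, -3].
Each slice is an integer combination of E₁ = a₁b₁ᵀ and E₂ = a₂b₂ᵀ: S₀ = −2·E₁ − 2·E₂, S₁ = −3·E₁ + 6·E₂, S₂ = E₁ + 4·E₂; reading off coefficients, c₁ = [-2, -3, 1] and c₂ = [-2, 6, 4].
Hence T = [1, 3] (x) [2, -1, 2] (x) [-2, -3, 1] + [0, 1] (x) [1, 0, -3] (x) [-2, 6, 4], so rank(T) ≤ 2.
These bounds meet, so rank(T) = 2.
Check entry T[0,2,1] = -6: (1)·(2)·(-3) + (0)·(-3)·(6) = -6.

rank(T) = 2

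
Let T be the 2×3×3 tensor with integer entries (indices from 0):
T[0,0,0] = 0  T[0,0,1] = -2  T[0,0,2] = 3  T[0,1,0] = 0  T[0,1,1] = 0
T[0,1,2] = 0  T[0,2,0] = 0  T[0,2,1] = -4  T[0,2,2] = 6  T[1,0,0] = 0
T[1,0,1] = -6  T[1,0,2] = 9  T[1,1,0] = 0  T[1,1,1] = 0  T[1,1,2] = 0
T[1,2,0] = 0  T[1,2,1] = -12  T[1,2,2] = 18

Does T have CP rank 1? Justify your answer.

If T = a ⊗ b ⊗ c then every fibre of T is a multiple of the corresponding factor, so read the factors off the fibres through the nonzero entry T[0,0,1] = -2.
The mode-1 fibre T[:,0,1] = [-2, -6] gives a = [1, 3] (primitive direction); the mode-2 fibre T[0,:,1] = [-2, 0, -4] gives b = [1, 0, 2]; then c[k] = T[0,0,k] / (a[0]·b[0]) = [0, -2, 3] / 1 = [0, -2, 3].
Expanding [1, 3] ⊗ [1, 0, 2] ⊗ [0, -2, 3] reproduces all 18 entries of T, so T = [1, 3] ⊗ [1, 0, 2] ⊗ [0, -2, 3] and rank(T) ≤ 1.
Equivalently every frontal slice T[:,:,k] is c[k] times the rank-1 matrix [1, 3] ⊗ [1, 0, 2]. So T has rank 1 (it is nonzero).

Yes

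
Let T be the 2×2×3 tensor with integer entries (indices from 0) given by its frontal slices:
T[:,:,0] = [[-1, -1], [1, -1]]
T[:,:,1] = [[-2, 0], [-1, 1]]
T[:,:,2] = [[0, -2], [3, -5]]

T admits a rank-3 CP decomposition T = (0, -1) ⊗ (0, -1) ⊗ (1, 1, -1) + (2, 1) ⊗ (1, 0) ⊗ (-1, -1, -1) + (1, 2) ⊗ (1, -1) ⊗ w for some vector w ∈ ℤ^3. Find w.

w = (1, 0, 2)

Subtract the known terms from T to get the rank-1 residual R = (1, 2) ⊗ (1, -1) ⊗ w, so R[i,j,k] = a[i]·b[j]·w[k]. Pick indices with nonzero a[0]·b[0] = (1)·(1) = 1. Only the fibre through (0,0,·) is needed: R[0,0,:] = T[0,0,:] − Σₗ aₗ[0]bₗ[0]cₗ = [-1, -2, 0] − (0)·(0)·(1, 1, -1) − (2)·(1)·(-1, -1, -1) = [1, 0, 2]. Then w[k] = R[0,0,k] / 1 for each k, giving w = [1, 0, 2] / 1 = (1, 0, 2).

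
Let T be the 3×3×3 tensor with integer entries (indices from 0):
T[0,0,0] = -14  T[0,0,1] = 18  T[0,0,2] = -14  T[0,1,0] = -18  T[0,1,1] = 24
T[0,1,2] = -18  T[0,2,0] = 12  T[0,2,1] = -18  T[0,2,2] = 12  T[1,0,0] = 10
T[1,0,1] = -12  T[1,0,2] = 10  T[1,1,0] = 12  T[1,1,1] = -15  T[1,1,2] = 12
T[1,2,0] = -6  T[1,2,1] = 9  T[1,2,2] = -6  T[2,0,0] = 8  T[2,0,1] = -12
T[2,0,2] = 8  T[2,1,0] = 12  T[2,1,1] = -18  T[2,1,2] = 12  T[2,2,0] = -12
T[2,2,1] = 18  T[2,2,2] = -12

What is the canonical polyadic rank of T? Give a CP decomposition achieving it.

rank(T) = 2

Lower bound: the mode-2 unfolding of T (rows indexed by j, columns by (i,k) = (0,0), (0,1), (0,2), (1,0), (1,1), (1,2), (2,0), (2,1), (2,2)) is [[-14, 18, -14, 10, -12, 10, 8, -12, 8], [-18, 24, -18, 12, -15, 12, 12, -18, 12], [12, -18, 12, -6, 9, -6, -12, 18, -12]].
There the 2×2 minor on rows j ∈ {0, 1}, columns (i,k) ∈ {(0,0), (0,1)} is det [[-14, 18], [-18, 24]] = -12 ≠ 0, so this unfolding has rank ≥ 2; CP rank is at least every unfolding rank, so rank(T) ≥ 2. (Unfolding ranks only ever bound the CP rank from below — rank(T) can be strictly larger than all of them — so the matching upper bound has to come from an explicit 2-term decomposition.)
Upper bound — finding two terms. Write S_k = T[:,:,k] for the frontal slices: S₀ = [[-14, -18, 12], [10, 12, -6], [8, 12, -12]], S₁ = [[18, 24, -18], [-12, -15, 9], [-12, -18, 18]], S₂ = [[-14, -18, 12], [10, 12, -6], [8, 12, -12]].
If T = a₁ ⊗ b₁ ⊗ c₁ + a₂ ⊗ b₂ ⊗ c₂ then each S_k = c₁[k]·a₁b₁ᵀ + c₂[k]·a₂b₂ᵀ. S₀ and S₁ are linearly independent, so a₁b₁ᵀ and a₂b₂ᵀ must span the same plane of matrices: they are the rank-1 matrices of the form x·S₀ + y·S₁.
The 2×2 minor of x·S₀ + y·S₁ on rows {0,1}, columns {0,1} is 12·x² − 30·xy + 18·y² = 6·(2·x − 3·y)(x − y), vanishing at (x:y) = (3:2) and (1:1).
M₁ = 3·S₀ + 2·S₁ = [[-6, -6, 0], [6, 6, 0], [0, 0, 0]] = (-6)·(1, -1, 0)(1, 1, 0)ᵀ and M₂ = S₀ + S₁ = [[4, 6, -6], [-2, -3, 3], [-4, -6, 6]] = (2, -1, -2)(2, 3, -3)ᵀ, so take a₁ = (1, -1, 0), b₁ = (1, 1, 0), a₂ = (2, -1, -2), b₂ = (2, 3, -3).
Each slice is an integer combination of E₁ = a₁b₁ᵀ and E₂ = a₂b₂ᵀ: S₀ = −6·E₁ − 2·E₂, S₁ = 6·E₁ + 3·E₂, S₂ = −6·E₁ − 2·E₂; reading off coefficients, c₁ = (-6, 6, -6) and c₂ = (-2, 3, -2).
Hence T = (1, -1, 0) ⊗ (1, 1, 0) ⊗ (-6, 6, -6) + (2, -1, -2) ⊗ (2, 3, -3) ⊗ (-2, 3, -2), so rank(T) ≤ 2.
These bounds meet, so rank(T) = 2.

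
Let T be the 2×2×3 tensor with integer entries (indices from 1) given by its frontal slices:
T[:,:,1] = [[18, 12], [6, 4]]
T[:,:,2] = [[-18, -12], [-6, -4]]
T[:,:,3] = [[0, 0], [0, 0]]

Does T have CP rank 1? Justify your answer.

If T = a ⊗ b ⊗ c then every fibre of T is a multiple of the corresponding factor, so read the factors off the fibres through the nonzero entry T[1,1,1] = 18.
The mode-1 fibre T[:,1,1] = [18, 6] gives a = [3, 1] (primitive direction); the mode-2 fibre T[1,:,1] = [18, 12] gives b = [3, 2]; then c[k] = T[1,1,k] / (a[1]·b[1]) = [18, -18, 0] / 9 = [2, -2, 0].
Expanding [3, 1] ⊗ [3, 2] ⊗ [2, -2, 0] reproduces all 12 entries of T, so T = [3, 1] ⊗ [3, 2] ⊗ [2, -2, 0] and rank(T) ≤ 1.
Equivalently every frontal slice T[:,:,k] is c[k] times the rank-1 matrix [3, 1] ⊗ [3, 2]. So T has rank 1 (it is nonzero).

Yes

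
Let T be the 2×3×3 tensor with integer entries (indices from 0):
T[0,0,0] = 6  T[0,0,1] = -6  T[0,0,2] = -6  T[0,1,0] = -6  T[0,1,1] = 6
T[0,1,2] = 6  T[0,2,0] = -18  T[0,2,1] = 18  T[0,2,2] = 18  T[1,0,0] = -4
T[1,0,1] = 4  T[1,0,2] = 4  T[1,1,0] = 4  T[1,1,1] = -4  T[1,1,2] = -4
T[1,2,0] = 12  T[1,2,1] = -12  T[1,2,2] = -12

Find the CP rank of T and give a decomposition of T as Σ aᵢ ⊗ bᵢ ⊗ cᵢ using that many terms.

rank(T) = 1

Lower bound: T ≠ 0 (e.g. T[0,0,0] = 6), so rank(T) ≥ 1.
Upper bound: if T = a ⊗ b ⊗ c then every fibre of T is a multiple of the corresponding factor, so read the factors off the fibres through the nonzero entry T[0,0,0] = 6.
The mode-1 fibre T[:,0,0] = [6, -4] gives a = (3, -2) (primitive direction); the mode-2 fibre T[0,:,0] = [6, -6, -18] gives b = (1, -1, -3); then c[k] = T[0,0,k] / (a[0]·b[0]) = [6, -6, -6] / 3 = (2, -2, -2).
Expanding (3, -2) ⊗ (1, -1, -3) ⊗ (2, -2, -2) reproduces all 18 entries of T, so T = (3, -2) ⊗ (1, -1, -3) ⊗ (2, -2, -2) and rank(T) ≤ 1.
These bounds meet, so rank(T) = 1.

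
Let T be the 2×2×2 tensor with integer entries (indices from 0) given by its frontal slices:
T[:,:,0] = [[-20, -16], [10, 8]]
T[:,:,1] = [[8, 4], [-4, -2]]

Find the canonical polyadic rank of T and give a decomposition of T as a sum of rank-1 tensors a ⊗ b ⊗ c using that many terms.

Lower bound: the mode-2 unfolding of T (rows indexed by j, columns by (i,k) = (0,0), (0,1), (1,0), (1,1)) is [[-20, 8, 10, -4], [-16, 4, 8, -2]].
There the 2×2 minor on rows j ∈ {0, 1}, columns (i,k) ∈ {(0,0), (0,1)} is det [[-20, 8], [-16, 4]] = 48 ≠ 0, so this unfolding has rank ≥ 2; CP rank is at least every unfolding rank, so rank(T) ≥ 2. (Flattening ranks never certify an upper bound on CP rank; for that we must actually write T with 2 rank-1 terms.)
Upper bound — finding two terms. Every mode-1 slice of T is a multiple of one matrix: T[i,:,:] = a[i]·M with a = (2, -1) and M = [[-10, 4], [-8, 2]] (rows indexed by j, columns by k). So it suffices to write M as a sum of two rank-1 matrices.
Splitting M by its rows (j = 0, 1), M = (1, 0)(-10, 4)ᵀ + (0, 1)(-8, 2)ᵀ.
Hence T = (2, -1) ⊗ (1, 0) ⊗ (-10, 4) + (2, -1) ⊗ (0, 1) ⊗ (-8, 2), so rank(T) ≤ 2.
These bounds meet, so rank(T) = 2.

rank(T) = 2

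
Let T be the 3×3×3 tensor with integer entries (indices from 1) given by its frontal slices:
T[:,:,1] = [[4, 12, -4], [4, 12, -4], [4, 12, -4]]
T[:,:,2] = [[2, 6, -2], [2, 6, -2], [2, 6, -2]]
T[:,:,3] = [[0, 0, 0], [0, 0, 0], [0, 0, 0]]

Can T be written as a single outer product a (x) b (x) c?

Yes

The mode-1 fibre T[:,1,1] = [4, 4, 4] gives a = [1, 1, 1] (primitive direction); the mode-2 fibre T[1,:,1] = [4, 12, -4] gives b = [1, 3, -1]; then c[k] = T[1,1,k] / (a[1]·b[1]) = [4, 2, 0] / 1 = [4, 2, 0].
Expanding [1, 1, 1] (x) [1, 3, -1] (x) [4, 2, 0] reproduces all 27 entries of T, so T = [1, 1, 1] (x) [1, 3, -1] (x) [4, 2, 0] and rank(T) ≤ 1.
Equivalently every frontal slice T[:,:,k] is c[k] times the rank-1 matrix [1, 1, 1] (x) [1, 3, -1]. So T has rank 1 (it is nonzero).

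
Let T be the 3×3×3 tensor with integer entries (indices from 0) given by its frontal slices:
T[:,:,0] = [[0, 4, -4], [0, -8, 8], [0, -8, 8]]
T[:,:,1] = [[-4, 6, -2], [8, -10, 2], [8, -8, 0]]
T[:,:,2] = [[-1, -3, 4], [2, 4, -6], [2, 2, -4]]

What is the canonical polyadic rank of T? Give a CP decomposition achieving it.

Lower bound: the mode-3 unfolding of T (rows indexed by k, columns by (i,j) = (0,0), (0,1), (0,2), (1,0), (1,1), (1,2), (2,0), (2,1), (2,2)) is [[0, 4, -4, 0, -8, 8, 0, -8, 8], [-4, 6, -2, 8, -10, 2, 8, -8, 0], [-1, -3, 4, 2, 4, -6, 2, 2, -4]].
There the 3×3 minor on rows k ∈ {0, 1, 2}, columns (i,j) ∈ {(0,0), (0,1), (1,1)} is det [[0, 4, -8], [-4, 6, -10], [-1, -3, 4]] = -40 ≠ 0, so this unfolding has rank ≥ 3; CP rank is at least every unfolding rank, so rank(T) ≥ 3. (Unfolding ranks only ever bound the CP rank from below — rank(T) can be strictly larger than all of them — so the matching upper bound has to come from an explicit 3-term decomposition.)
Upper bound: T is a sum of 3 rank-1 terms, T = [1, -2, -2] ⊗ [1, -1, 0] ⊗ [-2, -4, 0] + [1, -2, -2] ⊗ [1, 1, -2] ⊗ [2, 0, -1] + [1, -1, 0] ⊗ [0, 1, -1] ⊗ [0, 2, -2] (written with every a and b primitive with positive leading entry and the scale carried by c; CP decompositions are not unique, and this one is verified by expanding entrywise), so rank(T) ≤ 3.
These bounds meet, so rank(T) = 3.
Check entry T[0,2,1] = -2: (1)·(0)·(-4) + (1)·(-2)·(0) + (1)·(-1)·(2) = -2.

rank(T) = 3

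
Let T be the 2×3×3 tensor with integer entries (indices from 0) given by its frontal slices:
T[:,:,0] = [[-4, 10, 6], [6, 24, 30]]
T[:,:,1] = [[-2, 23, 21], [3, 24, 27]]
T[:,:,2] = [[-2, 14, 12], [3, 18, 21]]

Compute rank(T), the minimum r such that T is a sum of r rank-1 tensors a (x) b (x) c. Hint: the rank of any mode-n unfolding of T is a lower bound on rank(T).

2

Lower bound: the mode-3 unfolding of T (rows indexed by k, columns by (i,j) = (0,0), (0,1), (0,2), (1,0), (1,1), (1,2)) is [[-4, 10, 6, 6, 24, 30], [-2, 23, 21, 3, 24, 27], [-2, 14, 12, 3, 18, 21]].
There the 2×2 minor on rows k ∈ {0, 1}, columns (i,j) ∈ {(0,0), (0,1)} is det [[-4, 10], [-2, 23]] = -72 ≠ 0, so this unfolding has rank ≥ 2; CP rank is at least every unfolding rank, so rank(T) ≥ 2. (Flattening ranks never certify an upper bound on CP rank; for that we must actually write T with 2 rank-1 terms.)
Upper bound — finding two terms. Write S_k = T[:,:,k] for the frontal slices: S₀ = [[-4, 10, 6], [6, 24, 30]], S₁ = [[-2, 23, 21], [3, 24, 27]], S₂ = [[-2, 14, 12], [3, 18, 21]].
If T = a₁ (x) b₁ (x) c₁ + a₂ (x) b₂ (x) c₂ then each S_k = c₁[k]·a₁b₁ᵀ + c₂[k]·a₂b₂ᵀ. S₀ and S₁ are linearly independent, so a₁b₁ᵀ and a₂b₂ᵀ must span the same plane of matrices: they are the rank-1 matrices of the form x·S₀ + y·S₁.
The 2×2 minor of x·S₀ + y·S₁ on rows {0,1}, columns {0,1} is −156·x² − 312·xy − 117·y² = (-39)·(2·x + 3·y)(2·x + y), vanishing at (x:y) = (3:-2) and (1:-2).
M₁ = 3·S₀ − 2·S₁ = [[-8, -16, -24], [12, 24, 36]] = (-4)·[2, -3][1, 2, 3]ᵀ and M₂ = S₀ − 2·S₁ = [[0, -36, -36], [0, -24, -24]] = (-12)·[3, 2][0, 1, 1]ᵀ, so take a₁ = [2, -3], b₁ = [1, 2, 3], a₂ = [3, 2], b₂ = [0, 1, 1].
Each slice is an integer combination of E₁ = a₁b₁ᵀ and E₂ = a₂b₂ᵀ: S₀ = −2·E₁ + 6·E₂, S₁ = −E₁ + 9·E₂, S₂ = −E₁ + 6·E₂; reading off coefficients, c₁ = [-2, -1, -1] and c₂ = [6, 9, 6].
Hence T = [2, -3] (x) [1, 2, 3] (x) [-2, -1, -1] + [3, 2] (x) [0, 1, 1] (x) [6, 9, 6], so rank(T) ≤ 2.
These bounds meet, so rank(T) = 2.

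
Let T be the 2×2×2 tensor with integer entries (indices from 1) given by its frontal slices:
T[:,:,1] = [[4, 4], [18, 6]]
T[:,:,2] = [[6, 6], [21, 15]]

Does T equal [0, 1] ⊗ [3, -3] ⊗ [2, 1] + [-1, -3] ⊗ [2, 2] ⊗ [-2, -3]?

Yes

Reconstruct entrywise from the claimed factors. For example, T[2,1,2] = 21 and Σₗ aₗ[2]bₗ[1]cₗ[2] = (1)·(3)·(1) + (-3)·(2)·(-3) = 21; checking all 8 entries, every one matches. The claim holds.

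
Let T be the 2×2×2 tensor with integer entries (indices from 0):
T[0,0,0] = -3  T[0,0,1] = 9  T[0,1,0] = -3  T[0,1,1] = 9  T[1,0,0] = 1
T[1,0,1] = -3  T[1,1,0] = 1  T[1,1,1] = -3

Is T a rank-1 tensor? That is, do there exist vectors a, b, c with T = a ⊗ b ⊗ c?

If T = a ⊗ b ⊗ c then every fibre of T is a multiple of the corresponding factor, so read the factors off the fibres through the nonzero entry T[0,0,0] = -3.
The mode-1 fibre T[:,0,0] = [-3, 1] gives a = [3, -1] (primitive direction); the mode-2 fibre T[0,:,0] = [-3, -3] gives b = [1, 1]; then c[k] = T[0,0,k] / (a[0]·b[0]) = [-3, 9] / 3 = [-1, 3].
Expanding [3, -1] ⊗ [1, 1] ⊗ [-1, 3] reproduces all 8 entries of T, so T = [3, -1] ⊗ [1, 1] ⊗ [-1, 3] and rank(T) ≤ 1.
Equivalently every frontal slice T[:,:,k] is c[k] times the rank-1 matrix [3, -1] ⊗ [1, 1]. So T has rank 1 (it is nonzero).

Yes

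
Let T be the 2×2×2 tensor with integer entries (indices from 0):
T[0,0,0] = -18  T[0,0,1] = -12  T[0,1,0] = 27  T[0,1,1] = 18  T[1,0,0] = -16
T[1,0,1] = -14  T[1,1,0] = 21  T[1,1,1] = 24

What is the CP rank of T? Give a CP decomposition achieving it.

rank(T) = 2

Lower bound: the mode-1 unfolding of T (rows indexed by i, columns by (j,k) = (0,0), (0,1), (1,0), (1,1)) is [[-18, -12, 27, 18], [-16, -14, 21, 24]].
There the 2×2 minor on rows i ∈ {0, 1}, columns (j,k) ∈ {(0,0), (0,1)} is det [[-18, -12], [-16, -14]] = 60 ≠ 0, so this unfolding has rank ≥ 2; CP rank is at least every unfolding rank, so rank(T) ≥ 2. (Unfolding ranks only ever bound the CP rank from below — rank(T) can be strictly larger than all of them — so the matching upper bound has to come from an explicit 2-term decomposition.)
Upper bound — finding two terms. Write S_k = T[:,:,k] for the frontal slices: S₀ = [[-18, 27], [-16, 21]], S₁ = [[-12, 18], [-14, 24]].
If T = a₁ (x) b₁ (x) c₁ + a₂ (x) b₂ (x) c₂ then each S_k = c₁[k]·a₁b₁ᵀ + c₂[k]·a₂b₂ᵀ. S₀ and S₁ are linearly independent, so a₁b₁ᵀ and a₂b₂ᵀ must span the same plane of matrices: they are the rank-1 matrices of the form x·S₀ + y·S₁.
det(x·S₀ + y·S₁) is 54·x² − 18·xy − 36·y² = 18·(3·x + 2·y)(x − y), vanishing at (x:y) = (2:-3) and (1:1).
M₁ = 2·S₀ − 3·S₁ = [[0, 0], [10, -30]] = 10·[0, 1][1, -3]ᵀ and M₂ = S₀ + S₁ = [[-30, 45], [-30, 45]] = (-15)·[1, 1][2, -3]ᵀ, so take a₁ = [0, 1], b₁ = [1, -3], a₂ = [1, 1], b₂ = [2, -3].
Each slice is an integer combination of E₁ = a₁b₁ᵀ and E₂ = a₂b₂ᵀ: S₀ = 2·E₁ − 9·E₂, S₁ = −2·E₁ − 6·E₂; reading off coefficients, c₁ = [2, -2] and c₂ = [-9, -6].
Hence T = [0, 1] (x) [1, -3] (x) [2, -2] + [1, 1] (x) [2, -3] (x) [-9, -6], so rank(T) ≤ 2.
These bounds meet, so rank(T) = 2.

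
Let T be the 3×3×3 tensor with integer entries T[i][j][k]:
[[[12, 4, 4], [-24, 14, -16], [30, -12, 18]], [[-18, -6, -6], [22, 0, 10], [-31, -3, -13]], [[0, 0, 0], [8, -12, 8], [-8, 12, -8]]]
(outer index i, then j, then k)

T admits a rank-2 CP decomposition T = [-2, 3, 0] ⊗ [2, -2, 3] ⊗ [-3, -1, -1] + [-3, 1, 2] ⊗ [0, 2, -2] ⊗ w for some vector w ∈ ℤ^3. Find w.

Subtract the known terms from T to get the rank-1 residual R = [-3, 1, 2] ⊗ [0, 2, -2] ⊗ w, so R[i,j,k] = a[i]·b[j]·w[k]. Pick indices with nonzero a[0]·b[1] = (-3)·(2) = -6. Only the fibre through (0,1,·) is needed: R[0,1,:] = T[0,1,:] − Σₗ aₗ[0]bₗ[1]cₗ = [-24, 14, -16] − (-2)·(-2)·[-3, -1, -1] = [-12, 18, -12]. Then w[k] = R[0,1,k] / -6 for each k, giving w = [-12, 18, -12] / -6 = [2, -3, 2].

w = [2, -3, 2]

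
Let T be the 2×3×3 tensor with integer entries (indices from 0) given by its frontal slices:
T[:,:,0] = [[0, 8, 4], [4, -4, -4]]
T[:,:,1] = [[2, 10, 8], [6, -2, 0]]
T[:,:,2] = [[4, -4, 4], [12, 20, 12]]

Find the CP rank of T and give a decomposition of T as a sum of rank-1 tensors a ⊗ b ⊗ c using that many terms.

Lower bound: in the mode-2 unfolding of T (rows indexed by j, columns by (i,k)) the 3×3 minor on rows j ∈ {0, 1, 2}, columns (i,k) ∈ {(0,0), (0,1), (1,0)} is det [[0, 2, 4], [8, 10, -4], [4, 8, -4]] = 128 ≠ 0, so that unfolding has rank ≥ 3 and hence rank(T) ≥ 3 (CP rank is at least every unfolding rank, though it can be larger).
Upper bound: T is a sum of 3 rank-1 terms, T = [0, 1] ⊗ [1, 1, 0] ⊗ [4, 4, 8] + [1, -1] ⊗ [0, 2, 1] ⊗ [4, 4, -4] + [1, 1] ⊗ [1, 1, 2] ⊗ [0, 2, 4] (written with every a and b primitive with positive leading entry and the scale carried by c; CP decompositions are not unique, and this one is verified by expanding entrywise), so rank(T) ≤ 3.
These bounds meet, so rank(T) = 3.

rank(T) = 3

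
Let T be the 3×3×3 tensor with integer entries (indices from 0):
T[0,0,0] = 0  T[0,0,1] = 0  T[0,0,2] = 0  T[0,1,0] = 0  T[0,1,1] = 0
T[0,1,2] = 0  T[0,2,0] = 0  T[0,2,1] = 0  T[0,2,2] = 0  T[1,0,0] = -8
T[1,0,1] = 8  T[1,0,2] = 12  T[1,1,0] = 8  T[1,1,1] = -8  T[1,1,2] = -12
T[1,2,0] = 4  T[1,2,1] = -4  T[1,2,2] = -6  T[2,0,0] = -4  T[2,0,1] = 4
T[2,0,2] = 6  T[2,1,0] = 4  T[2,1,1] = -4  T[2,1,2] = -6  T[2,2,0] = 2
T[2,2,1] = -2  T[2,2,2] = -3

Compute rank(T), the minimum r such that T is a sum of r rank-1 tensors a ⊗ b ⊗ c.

Lower bound: T ≠ 0 (e.g. T[1,0,0] = -8), so rank(T) ≥ 1.
Upper bound: the mode-1 fibre T[:,0,0] = [0, -8, -4] gives a = [0, 2, 1] (primitive direction); the mode-2 fibre T[1,:,0] = [-8, 8, 4] gives b = [2, -2, -1]; then c[k] = T[1,0,k] / (a[1]·b[0]) = [-8, 8, 12] / 4 = [-2, 2, 3].
Expanding [0, 2, 1] ⊗ [2, -2, -1] ⊗ [-2, 2, 3] reproduces all 27 entries of T, so T = [0, 2, 1] ⊗ [2, -2, -1] ⊗ [-2, 2, 3] and rank(T) ≤ 1.
These bounds meet, so rank(T) = 1.

1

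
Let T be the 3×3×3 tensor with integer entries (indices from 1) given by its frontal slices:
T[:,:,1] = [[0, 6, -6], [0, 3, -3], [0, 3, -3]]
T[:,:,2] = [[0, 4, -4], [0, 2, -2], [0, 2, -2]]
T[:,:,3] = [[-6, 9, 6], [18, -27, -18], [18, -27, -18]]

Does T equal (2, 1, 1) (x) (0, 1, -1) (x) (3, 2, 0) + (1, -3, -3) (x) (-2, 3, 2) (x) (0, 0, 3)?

Reconstruct entrywise from the claimed factors. For example, T[3,3,3] = -18 and Σₗ aₗ[3]bₗ[3]cₗ[3] = (1)·(-1)·(0) + (-3)·(2)·(3) = -18; checking all 27 entries, every one matches. The claim holds.

Yes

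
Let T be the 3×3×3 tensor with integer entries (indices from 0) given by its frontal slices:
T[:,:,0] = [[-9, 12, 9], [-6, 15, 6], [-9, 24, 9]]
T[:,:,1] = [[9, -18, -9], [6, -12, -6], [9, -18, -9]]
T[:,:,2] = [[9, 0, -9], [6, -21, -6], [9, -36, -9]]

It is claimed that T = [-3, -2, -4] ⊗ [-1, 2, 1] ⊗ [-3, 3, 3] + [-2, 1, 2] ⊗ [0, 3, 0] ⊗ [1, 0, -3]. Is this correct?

Reconstruct entry (2,0,0) from the claimed factors: Σₗ aₗ[2]bₗ[0]cₗ[0] = (-4)·(-1)·(-3) + (2)·(0)·(1) = -12, but T[2,0,0] = -9. The claim is false.

No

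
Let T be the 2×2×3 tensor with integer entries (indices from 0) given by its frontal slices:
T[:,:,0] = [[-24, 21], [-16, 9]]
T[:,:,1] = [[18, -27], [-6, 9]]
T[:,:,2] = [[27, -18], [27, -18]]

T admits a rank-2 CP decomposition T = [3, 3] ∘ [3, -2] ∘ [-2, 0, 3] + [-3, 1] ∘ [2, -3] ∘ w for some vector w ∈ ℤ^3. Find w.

w = [1, -3, 0]

Subtract the known terms from T to get the rank-1 residual R = [-3, 1] ∘ [2, -3] ∘ w, so R[i,j,k] = a[i]·b[j]·w[k]. Pick indices with nonzero a[0]·b[0] = (-3)·(2) = -6. Only the fibre through (0,0,·) is needed: R[0,0,:] = T[0,0,:] − Σₗ aₗ[0]bₗ[0]cₗ = [-24, 18, 27] − (3)·(3)·[-2, 0, 3] = [-6, 18, 0]. Then w[k] = R[0,0,k] / -6 for each k, giving w = [-6, 18, 0] / -6 = [1, -3, 0].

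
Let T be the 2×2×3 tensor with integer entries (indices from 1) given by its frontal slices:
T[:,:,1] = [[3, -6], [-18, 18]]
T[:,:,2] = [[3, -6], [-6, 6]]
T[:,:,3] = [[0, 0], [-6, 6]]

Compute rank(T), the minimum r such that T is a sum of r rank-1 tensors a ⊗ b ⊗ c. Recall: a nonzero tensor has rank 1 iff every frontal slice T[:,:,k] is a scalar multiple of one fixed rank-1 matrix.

Lower bound: the mode-2 unfolding of T (rows indexed by j, columns by (i,k) = (1,1), (1,2), (1,3), (2,1), (2,2), (2,3)) is [[3, 3, 0, -18, -6, -6], [-6, -6, 0, 18, 6, 6]].
There the 2×2 minor on rows j ∈ {1, 2}, columns (i,k) ∈ {(1,1), (2,1)} is det [[3, -18], [-6, 18]] = -54 ≠ 0, so this unfolding has rank ≥ 2; CP rank is at least every unfolding rank, so rank(T) ≥ 2. (Unfolding ranks only ever bound the CP rank from below — rank(T) can be strictly larger than all of them — so the matching upper bound has to come from an explicit 2-term decomposition.)
Upper bound — finding two terms. Write S_k = T[:,:,k] for the frontal slices: S₁ = [[3, -6], [-18, 18]], S₂ = [[3, -6], [-6, 6]], S₃ = [[0, 0], [-6, 6]].
If T = a₁ ⊗ b₁ ⊗ c₁ + a₂ ⊗ b₂ ⊗ c₂ then each S_k = c₁[k]·a₁b₁ᵀ + c₂[k]·a₂b₂ᵀ. S₁ and S₂ are linearly independent, so a₁b₁ᵀ and a₂b₂ᵀ must span the same plane of matrices: they are the rank-1 matrices of the form x·S₁ + y·S₂.
det(x·S₁ + y·S₂) is −54·x² − 72·xy − 18·y² = (-18)·(x + y)(3·x + y), vanishing at (x:y) = (1:-1) and (1:-3).
M₁ = S₁ − S₂ = [[0, 0], [-12, 12]] = (-12)·[0, 1][1, -1]ᵀ and M₂ = S₁ − 3·S₂ = [[-6, 12], [0, 0]] = (-6)·[1, 0][1, -2]ᵀ, so take a₁ = [0, 1], b₁ = [1, -1], a₂ = [1, 0], b₂ = [1, -2].
Each slice is an integer combination of E₁ = a₁b₁ᵀ and E₂ = a₂b₂ᵀ: S₁ = −18·E₁ + 3·E₂, S₂ = −6·E₁ + 3·E₂, S₃ = −6·E₁; reading off coefficients, c₁ = [-18, -6, -6] and c₂ = [3, 3, 0].
Hence T = [0, 1] ⊗ [1, -1] ⊗ [-18, -6, -6] + [1, 0] ⊗ [1, -2] ⊗ [3, 3, 0], so rank(T) ≤ 2.
These bounds meet, so rank(T) = 2.

2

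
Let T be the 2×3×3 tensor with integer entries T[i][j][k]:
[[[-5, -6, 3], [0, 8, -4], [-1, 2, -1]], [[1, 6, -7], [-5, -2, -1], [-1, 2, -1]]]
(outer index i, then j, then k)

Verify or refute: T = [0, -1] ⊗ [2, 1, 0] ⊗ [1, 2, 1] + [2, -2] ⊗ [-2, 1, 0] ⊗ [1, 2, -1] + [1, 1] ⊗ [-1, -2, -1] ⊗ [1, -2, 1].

Reconstruct entrywise from the claimed factors. For example, T[1,0,0] = 1 and Σₗ aₗ[1]bₗ[0]cₗ[0] = (-1)·(2)·(1) + (-2)·(-2)·(1) + (1)·(-1)·(1) = 1; checking all 18 entries, every one matches. The claim holds.

Yes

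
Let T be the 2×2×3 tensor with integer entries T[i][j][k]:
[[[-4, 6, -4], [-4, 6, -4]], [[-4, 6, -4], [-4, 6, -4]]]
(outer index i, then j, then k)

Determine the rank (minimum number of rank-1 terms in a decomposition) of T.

1

Lower bound: T ≠ 0 (e.g. T[0,0,0] = -4), so rank(T) ≥ 1.
Upper bound: the mode-1 fibre T[:,0,0] = [-4, -4] gives a = (1, 1) (primitive direction); the mode-2 fibre T[0,:,0] = [-4, -4] gives b = (1, 1); then c[k] = T[0,0,k] / (a[0]·b[0]) = [-4, 6, -4] / 1 = (-4, 6, -4).
Expanding (1, 1) ⊗ (1, 1) ⊗ (-4, 6, -4) reproduces all 12 entries of T, so T = (1, 1) ⊗ (1, 1) ⊗ (-4, 6, -4) and rank(T) ≤ 1.
These bounds meet, so rank(T) = 1.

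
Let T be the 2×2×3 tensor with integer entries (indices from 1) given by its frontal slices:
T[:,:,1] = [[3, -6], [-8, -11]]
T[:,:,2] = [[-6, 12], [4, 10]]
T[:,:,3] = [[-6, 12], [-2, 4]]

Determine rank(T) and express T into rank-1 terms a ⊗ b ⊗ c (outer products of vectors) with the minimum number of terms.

Lower bound: the mode-3 unfolding of T (rows indexed by k, columns by (i,j) = (1,1), (1,2), (2,1), (2,2)) is [[3, -6, -8, -11], [-6, 12, 4, 10], [-6, 12, -2, 4]].
There the 2×2 minor on rows k ∈ {1, 2}, columns (i,j) ∈ {(1,1), (2,1)} is det [[3, -8], [-6, 4]] = -36 ≠ 0, so this unfolding has rank ≥ 2; CP rank is at least every unfolding rank, so rank(T) ≥ 2. (Flattening ranks never certify an upper bound on CP rank; for that we must actually write T with 2 rank-1 terms.)
Upper bound — finding two terms. Write S_k = T[:,:,k] for the frontal slices: S₁ = [[3, -6], [-8, -11]], S₂ = [[-6, 12], [4, 10]], S₃ = [[-6, 12], [-2, 4]].
If T = a₁ ⊗ b₁ ⊗ c₁ + a₂ ⊗ b₂ ⊗ c₂ then each S_k = c₁[k]·a₁b₁ᵀ + c₂[k]·a₂b₂ᵀ. S₁ and S₂ are linearly independent, so a₁b₁ᵀ and a₂b₂ᵀ must span the same plane of matrices: they are the rank-1 matrices of the form x·S₁ + y·S₂.
det(x·S₁ + y·S₂) is −81·x² + 216·xy − 108·y² = (-27)·(3·x − 2·y)(x − 2·y), vanishing at (x:y) = (2:3) and (2:1).
M₁ = 2·S₁ + 3·S₂ = [[-12, 24], [-4, 8]] = (-4)·[3, 1][1, -2]ᵀ and M₂ = 2·S₁ + S₂ = [[0, 0], [-12, -12]] = (-12)·[0, 1][1, 1]ᵀ, so take a₁ = [3, 1], b₁ = [1, -2], a₂ = [0, 1], b₂ = [1, 1].
Each slice is an integer combination of E₁ = a₁b₁ᵀ and E₂ = a₂b₂ᵀ: S₁ = E₁ − 9·E₂, S₂ = −2·E₁ + 6·E₂, S₃ = −2·E₁; reading off coefficients, c₁ = [1, -2, -2] and c₂ = [-9, 6, 0].
Hence T = [3, 1] ⊗ [1, -2] ⊗ [1, -2, -2] + [0, 1] ⊗ [1, 1] ⊗ [-9, 6, 0], so rank(T) ≤ 2.
These bounds meet, so rank(T) = 2.
Check entry T[1,2,3] = 12: (3)·(-2)·(-2) + (0)·(1)·(0) = 12.

rank(T) = 2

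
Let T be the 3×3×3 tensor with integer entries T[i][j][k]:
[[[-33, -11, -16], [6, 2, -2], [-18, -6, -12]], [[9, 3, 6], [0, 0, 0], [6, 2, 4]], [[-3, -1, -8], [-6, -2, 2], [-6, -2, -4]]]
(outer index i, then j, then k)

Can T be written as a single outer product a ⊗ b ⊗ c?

The mode-3 unfolding of T (rows indexed by k, columns by (i,j) = (0,0), (0,1), (0,2), (1,0), (1,1), (1,2), (2,0), (2,1), (2,2)) is [[-33, 6, -18, 9, 0, 6, -3, -6, -6], [-11, 2, -6, 3, 0, 2, -1, -2, -2], [-16, -2, -12, 6, 0, 4, -8, 2, -4]].
There the 2×2 minor on rows k ∈ {0, 2}, columns (i,j) ∈ {(0,0), (0,1)} is det [[-33, 6], [-16, -2]] = 162 ≠ 0, so this unfolding has rank ≥ 2; CP rank is at least every unfolding rank, so rank(T) ≥ 2.
In particular rank(T) ≥ 2 > 1, so T is not rank-1.

No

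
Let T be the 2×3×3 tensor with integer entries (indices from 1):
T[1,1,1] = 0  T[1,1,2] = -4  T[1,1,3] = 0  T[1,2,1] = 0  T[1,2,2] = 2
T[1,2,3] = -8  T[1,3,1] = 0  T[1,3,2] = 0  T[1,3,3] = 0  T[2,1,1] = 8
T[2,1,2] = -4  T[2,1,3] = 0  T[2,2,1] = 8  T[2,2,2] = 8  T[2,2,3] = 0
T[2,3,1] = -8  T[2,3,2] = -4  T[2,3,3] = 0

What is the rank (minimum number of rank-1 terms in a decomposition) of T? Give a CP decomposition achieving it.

rank(T) = 3

Lower bound: the mode-2 unfolding of T (rows indexed by j, columns by (i,k) = (1,1), (1,2), (1,3), (2,1), (2,2), (2,3)) is [[0, -4, 0, 8, -4, 0], [0, 2, -8, 8, 8, 0], [0, 0, 0, -8, -4, 0]].
There the 3×3 minor on rows j ∈ {1, 2, 3}, columns (i,k) ∈ {(1,2), (1,3), (2,1)} is det [[-4, 0, 8], [2, -8, 8], [0, 0, -8]] = -256 ≠ 0, so this unfolding has rank ≥ 3; CP rank is at least every unfolding rank, so rank(T) ≥ 3. (Unfolding ranks only ever bound the CP rank from below — rank(T) can be strictly larger than all of them — so the matching upper bound has to come from an explicit 3-term decomposition.)
Upper bound: T is a sum of 3 rank-1 terms, T = (0, 1) ⊗ (1, 1, -1) ⊗ (8, 4, 0) + (1, 0) ⊗ (0, 1, 0) ⊗ (0, 0, -8) + (1, 2) ⊗ (2, -1, 0) ⊗ (0, -2, 0) (written with every a and b primitive with positive leading entry and the scale carried by c; CP decompositions are not unique, and this one is verified by expanding entrywise), so rank(T) ≤ 3.
These bounds meet, so rank(T) = 3.
Check entry T[2,3,3] = 0: (1)·(-1)·(0) + (0)·(0)·(-8) + (2)·(0)·(0) = 0.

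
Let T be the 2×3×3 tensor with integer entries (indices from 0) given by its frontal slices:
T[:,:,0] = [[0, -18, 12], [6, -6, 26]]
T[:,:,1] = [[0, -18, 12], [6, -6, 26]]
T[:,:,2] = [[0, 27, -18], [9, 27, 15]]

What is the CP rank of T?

Lower bound: the mode-2 unfolding of T (rows indexed by j, columns by (i,k) = (0,0), (0,1), (0,2), (1,0), (1,1), (1,2)) is [[0, 0, 0, 6, 6, 9], [-18, -18, 27, -6, -6, 27], [12, 12, -18, 26, 26, 15]].
There the 2×2 minor on rows j ∈ {0, 1}, columns (i,k) ∈ {(0,0), (1,0)} is det [[0, 6], [-18, -6]] = 108 ≠ 0, so this unfolding has rank ≥ 2; CP rank is at least every unfolding rank, so rank(T) ≥ 2. (Flattening ranks never certify an upper bound on CP rank; for that we must actually write T with 2 rank-1 terms.)
Upper bound — finding two terms. Write S_k = T[:,:,k] for the frontal slices: S₀ = [[0, -18, 12], [6, -6, 26]], S₁ = [[0, -18, 12], [6, -6, 26]], S₂ = [[0, 27, -18], [9, 27, 15]].
If T = a₁ ⊗ b₁ ⊗ c₁ + a₂ ⊗ b₂ ⊗ c₂ then each S_k = c₁[k]·a₁b₁ᵀ + c₂[k]·a₂b₂ᵀ. S₀ and S₂ are linearly independent, so a₁b₁ᵀ and a₂b₂ᵀ must span the same plane of matrices: they are the rank-1 matrices of the form x·S₀ + y·S₂.
The 2×2 minor of x·S₀ + y·S₂ on rows {0,1}, columns {0,1} is 108·x² − 243·y² = 27·(2·x − 3·y)(2·x + 3·y), vanishing at (x:y) = (3:2) and (3:-2).
M₁ = 3·S₀ + 2·S₂ = [[0, 0, 0], [36, 36, 108]] = 36·[0, 1][1, 1, 3]ᵀ and M₂ = 3·S₀ − 2·S₂ = [[0, -108, 72], [0, -72, 48]] = (-12)·[3, 2][0, 3, -2]ᵀ, so take a₁ = [0, 1], b₁ = [1, 1, 3], a₂ = [3, 2], b₂ = [0, 3, -2].
Each slice is an integer combination of E₁ = a₁b₁ᵀ and E₂ = a₂b₂ᵀ: S₀ = 6·E₁ − 2·E₂, S₁ = 6·E₁ − 2·E₂, S₂ = 9·E₁ + 3·E₂; reading off coefficients, c₁ = [6, 6, 9] and c₂ = [-2, -2, 3].
Hence T = [0, 1] ⊗ [1, 1, 3] ⊗ [6, 6, 9] + [3, 2] ⊗ [0, 3, -2] ⊗ [-2, -2, 3], so rank(T) ≤ 2.
These bounds meet, so rank(T) = 2.

2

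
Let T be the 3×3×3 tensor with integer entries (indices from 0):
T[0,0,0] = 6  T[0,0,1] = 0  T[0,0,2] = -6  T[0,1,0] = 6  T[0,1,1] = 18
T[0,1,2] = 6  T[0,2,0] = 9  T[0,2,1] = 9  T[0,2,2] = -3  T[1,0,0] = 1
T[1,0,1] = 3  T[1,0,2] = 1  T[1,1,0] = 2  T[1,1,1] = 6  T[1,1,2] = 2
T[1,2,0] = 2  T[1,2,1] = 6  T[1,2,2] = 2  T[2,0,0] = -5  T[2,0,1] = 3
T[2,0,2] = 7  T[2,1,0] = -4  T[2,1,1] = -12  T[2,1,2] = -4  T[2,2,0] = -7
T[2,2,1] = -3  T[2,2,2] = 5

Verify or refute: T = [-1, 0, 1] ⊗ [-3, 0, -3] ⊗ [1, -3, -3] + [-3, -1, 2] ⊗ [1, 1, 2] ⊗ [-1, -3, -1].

Reconstruct entry (0,1,0) from the claimed factors: Σₗ aₗ[0]bₗ[1]cₗ[0] = (-1)·(0)·(1) + (-3)·(1)·(-1) = 3, but T[0,1,0] = 6. The claim is false.

No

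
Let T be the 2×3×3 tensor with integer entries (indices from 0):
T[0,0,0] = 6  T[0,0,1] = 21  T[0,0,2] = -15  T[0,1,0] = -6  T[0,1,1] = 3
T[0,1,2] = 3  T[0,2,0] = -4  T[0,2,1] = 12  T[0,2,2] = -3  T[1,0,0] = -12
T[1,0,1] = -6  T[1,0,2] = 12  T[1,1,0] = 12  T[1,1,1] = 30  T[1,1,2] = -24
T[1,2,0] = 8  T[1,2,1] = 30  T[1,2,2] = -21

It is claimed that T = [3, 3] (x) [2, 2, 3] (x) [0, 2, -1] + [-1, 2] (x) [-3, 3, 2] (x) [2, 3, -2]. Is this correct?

No

Reconstruct entry (0,0,2) from the claimed factors: Σₗ aₗ[0]bₗ[0]cₗ[2] = (3)·(2)·(-1) + (-1)·(-3)·(-2) = -12, but T[0,0,2] = -15. The claim is false.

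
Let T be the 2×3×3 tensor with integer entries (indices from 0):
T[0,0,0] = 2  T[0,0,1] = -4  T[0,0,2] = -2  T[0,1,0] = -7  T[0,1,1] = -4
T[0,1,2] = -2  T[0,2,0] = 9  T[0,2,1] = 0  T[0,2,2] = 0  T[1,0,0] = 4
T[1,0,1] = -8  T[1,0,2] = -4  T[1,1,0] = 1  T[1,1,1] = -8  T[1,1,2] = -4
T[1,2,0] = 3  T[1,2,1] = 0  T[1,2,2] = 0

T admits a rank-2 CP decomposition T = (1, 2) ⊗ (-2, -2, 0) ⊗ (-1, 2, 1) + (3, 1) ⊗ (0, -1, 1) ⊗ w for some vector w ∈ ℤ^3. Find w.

Subtract the known terms from T to get the rank-1 residual R = (3, 1) ⊗ (0, -1, 1) ⊗ w, so R[i,j,k] = a[i]·b[j]·w[k]. Pick indices with nonzero a[0]·b[1] = (3)·(-1) = -3. Only the fibre through (0,1,·) is needed: R[0,1,:] = T[0,1,:] − Σₗ aₗ[0]bₗ[1]cₗ = [-7, -4, -2] − (1)·(-2)·(-1, 2, 1) = [-9, 0, 0]. Then w[k] = R[0,1,k] / -3 for each k, giving w = [-9, 0, 0] / -3 = (3, 0, 0).

w = (3, 0, 0)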